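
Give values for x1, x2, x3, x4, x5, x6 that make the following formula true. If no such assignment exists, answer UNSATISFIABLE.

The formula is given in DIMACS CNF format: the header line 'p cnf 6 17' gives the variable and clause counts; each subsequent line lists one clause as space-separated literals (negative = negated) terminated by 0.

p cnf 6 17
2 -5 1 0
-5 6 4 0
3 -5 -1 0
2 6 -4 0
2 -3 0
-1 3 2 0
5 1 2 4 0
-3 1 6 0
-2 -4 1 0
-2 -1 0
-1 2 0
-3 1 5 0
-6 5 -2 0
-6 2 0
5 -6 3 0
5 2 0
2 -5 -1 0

x1=False, x2=True, x3=False, x4=False, x5=False, x6=False

Case x2 = True:
The clause (¬x1) is unit, so x1 = False.
The clause (¬x4) is unit, so x4 = False.
Case x5 = False:
The clause (¬x3) is unit, so x3 = False.
The clause (¬x6) is unit, so x6 = False.
All clauses are satisfied.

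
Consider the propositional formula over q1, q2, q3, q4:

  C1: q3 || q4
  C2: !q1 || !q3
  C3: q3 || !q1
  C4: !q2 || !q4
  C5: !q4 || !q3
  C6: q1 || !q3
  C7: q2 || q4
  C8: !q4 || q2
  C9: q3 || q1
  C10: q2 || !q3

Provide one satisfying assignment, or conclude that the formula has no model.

UNSATISFIABLE

Branch on q3: set q3 = true.
(!q1) alone gives q1 = false.
That conflicts with the unit clause (q1).
That branch fails; take q3 = false instead.
(q4) alone gives q4 = true.
(!q1) alone gives q1 = false.
That conflicts with the unit clause (q1).
Either choice for q3 ends in contradiction.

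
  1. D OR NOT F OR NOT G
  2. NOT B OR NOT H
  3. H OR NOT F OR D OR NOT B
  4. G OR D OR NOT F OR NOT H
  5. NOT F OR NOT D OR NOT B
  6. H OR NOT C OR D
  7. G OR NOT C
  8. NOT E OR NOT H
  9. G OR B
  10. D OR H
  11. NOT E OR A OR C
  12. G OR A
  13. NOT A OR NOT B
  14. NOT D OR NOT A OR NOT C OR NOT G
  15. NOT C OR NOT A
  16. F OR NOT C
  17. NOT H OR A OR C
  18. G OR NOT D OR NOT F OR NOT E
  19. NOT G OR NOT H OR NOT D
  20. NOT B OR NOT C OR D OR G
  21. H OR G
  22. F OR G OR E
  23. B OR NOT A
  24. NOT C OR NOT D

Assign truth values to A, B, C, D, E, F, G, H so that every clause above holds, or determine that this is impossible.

Suppose B = true.
From the singleton clause (NOT H), H = false.
From the singleton clause (D), D = true.
From the singleton clause (NOT F), F = false.
From the singleton clause (NOT A), A = false.
From the singleton clause (G), G = true.
From the singleton clause (NOT C), C = false.
From the singleton clause (NOT E), E = false.
All clauses are satisfied.

A=false; B=true; C=false; D=true; E=false; F=false; G=true; H=false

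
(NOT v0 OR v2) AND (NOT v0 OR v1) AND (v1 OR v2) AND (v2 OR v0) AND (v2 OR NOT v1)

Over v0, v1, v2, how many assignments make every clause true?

There are 2^3 = 8 truth assignments over (v0, v1, v2).
Split on v0. With v0 = true, the clauses containing v0 are satisfied and NOT v0 drops from the rest; 1 of the 2^2 = 4 assignments to the other variables satisfy what remains.
With v0 = false, by the same count on the reduced clause set, 2 assignments work.
(One model: v0=F, v1=F, v2=T.)
Total: 1 + 2 = 3.

3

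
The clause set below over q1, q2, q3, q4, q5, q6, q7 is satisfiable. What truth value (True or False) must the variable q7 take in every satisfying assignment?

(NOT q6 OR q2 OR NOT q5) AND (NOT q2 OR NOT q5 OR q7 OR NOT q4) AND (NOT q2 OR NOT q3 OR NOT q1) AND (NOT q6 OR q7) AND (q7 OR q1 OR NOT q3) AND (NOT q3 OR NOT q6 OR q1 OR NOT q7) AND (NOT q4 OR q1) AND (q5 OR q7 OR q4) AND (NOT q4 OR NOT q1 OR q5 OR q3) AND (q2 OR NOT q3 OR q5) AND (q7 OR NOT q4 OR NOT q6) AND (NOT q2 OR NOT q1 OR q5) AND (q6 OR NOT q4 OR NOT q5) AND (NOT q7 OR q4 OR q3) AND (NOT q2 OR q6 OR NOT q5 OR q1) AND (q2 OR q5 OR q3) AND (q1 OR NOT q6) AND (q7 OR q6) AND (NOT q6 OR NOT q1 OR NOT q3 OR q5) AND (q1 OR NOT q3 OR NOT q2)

Suppose q7 = false.
The clause (NOT q6) is unit, so q6 = false.
But (q6) is also a unit clause — contradiction.
So every satisfying assignment has q7 = True.

True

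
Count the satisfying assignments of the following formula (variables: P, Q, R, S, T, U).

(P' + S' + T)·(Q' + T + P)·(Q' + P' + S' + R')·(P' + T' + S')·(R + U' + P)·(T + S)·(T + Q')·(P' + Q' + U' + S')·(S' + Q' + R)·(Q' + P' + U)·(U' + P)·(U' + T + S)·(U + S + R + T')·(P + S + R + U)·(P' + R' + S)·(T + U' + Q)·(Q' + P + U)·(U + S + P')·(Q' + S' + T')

There are 2^6 = 64 truth assignments over (P, Q, R, S, T, U).
Split on T. With T = 1, the clauses containing T are satisfied and T' drops from the rest; 5 of the 2^5 = 32 assignments to the other variables satisfy what remains.
With T = 0, by the same count on the reduced clause set, 2 assignments work.
Total: 5 + 2 = 7.

7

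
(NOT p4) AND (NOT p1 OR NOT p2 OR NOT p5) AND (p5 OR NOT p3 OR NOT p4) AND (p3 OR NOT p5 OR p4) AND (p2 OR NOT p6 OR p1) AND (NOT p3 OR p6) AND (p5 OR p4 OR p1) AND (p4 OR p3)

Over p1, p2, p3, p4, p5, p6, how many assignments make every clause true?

There are 2^6 = 64 truth assignments over (p1, p2, p3, p4, p5, p6).
Split on p1. With p1 = true, the clauses containing p1 are satisfied and NOT p1 drops from the rest; 3 of the 2^5 = 32 assignments to the other variables satisfy what remains.
With p1 = false, by the same count on the reduced clause set, 1 assignment works.
Total: 3 + 1 = 4.

4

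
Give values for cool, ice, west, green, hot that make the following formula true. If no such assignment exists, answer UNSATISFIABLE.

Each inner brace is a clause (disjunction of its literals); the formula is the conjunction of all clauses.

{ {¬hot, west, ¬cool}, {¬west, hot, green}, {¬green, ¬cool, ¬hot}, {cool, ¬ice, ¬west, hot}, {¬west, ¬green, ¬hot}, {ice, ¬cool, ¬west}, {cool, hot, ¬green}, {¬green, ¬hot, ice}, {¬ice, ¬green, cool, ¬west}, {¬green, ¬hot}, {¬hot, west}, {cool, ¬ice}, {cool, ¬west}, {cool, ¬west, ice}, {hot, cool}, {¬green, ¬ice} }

Case green = True:
Unit clause (¬hot) forces hot = False.
Unit clause (cool) forces cool = True.
Unit clause (¬ice) forces ice = False.
Unit clause (¬west) forces west = False.
This assignment satisfies each clause.

cool=True, ice=False, west=False, green=True, hot=False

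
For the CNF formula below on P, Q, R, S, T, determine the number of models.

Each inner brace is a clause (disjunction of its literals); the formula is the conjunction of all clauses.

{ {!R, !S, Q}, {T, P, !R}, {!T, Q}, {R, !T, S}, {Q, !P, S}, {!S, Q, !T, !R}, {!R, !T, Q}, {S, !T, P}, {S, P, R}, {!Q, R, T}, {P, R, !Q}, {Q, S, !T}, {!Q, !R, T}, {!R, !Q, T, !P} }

6

There are 2^5 = 32 truth assignments over (P, Q, R, S, T).
Split on S. With S = true, the clauses containing S are satisfied and !S drops from the rest; 5 of the 2^4 = 16 assignments to the other variables satisfy what remains.
With S = false, by the same count on the reduced clause set, 1 assignment works.
(One model: P=F, Q=F, R=F, S=T, T=F.)
Total: 5 + 1 = 6.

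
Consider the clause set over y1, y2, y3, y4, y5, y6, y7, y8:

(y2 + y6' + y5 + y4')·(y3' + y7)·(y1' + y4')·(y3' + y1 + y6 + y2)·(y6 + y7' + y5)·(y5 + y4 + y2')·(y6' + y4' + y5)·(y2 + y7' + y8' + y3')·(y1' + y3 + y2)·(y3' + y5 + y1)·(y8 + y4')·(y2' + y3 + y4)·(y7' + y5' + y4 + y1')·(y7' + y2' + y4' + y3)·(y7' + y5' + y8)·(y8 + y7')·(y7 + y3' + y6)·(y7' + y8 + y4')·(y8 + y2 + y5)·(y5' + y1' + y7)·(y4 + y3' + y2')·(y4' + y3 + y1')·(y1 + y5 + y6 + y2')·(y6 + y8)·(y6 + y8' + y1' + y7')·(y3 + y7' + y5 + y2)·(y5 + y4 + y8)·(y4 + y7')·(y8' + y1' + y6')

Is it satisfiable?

Suppose y3 = 0.
Suppose y1 = 0.
Suppose y8 = 1.
Suppose y2 = 0.
Suppose y7 = 1.
(y5) alone gives y5 = 1.
(y4) alone gives y4 = 1.
All clauses hold; y6 can take either value.
A satisfying assignment: y1=0; y2=0; y3=0; y4=1; y5=1; y6=0; y7=1; y8=1.

Yes, satisfiable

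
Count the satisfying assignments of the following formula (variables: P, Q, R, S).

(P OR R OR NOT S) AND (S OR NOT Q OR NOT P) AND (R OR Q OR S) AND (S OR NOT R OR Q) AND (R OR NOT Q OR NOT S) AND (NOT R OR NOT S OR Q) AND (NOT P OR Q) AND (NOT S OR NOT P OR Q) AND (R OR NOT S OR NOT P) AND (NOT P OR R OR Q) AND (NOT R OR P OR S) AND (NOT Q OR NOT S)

1

There are 2^4 = 16 truth assignments over (P, Q, R, S).
Split on S. With S = true, the clauses containing S are satisfied and NOT S drops from the rest; 0 of the 2^3 = 8 assignments to the other variables satisfy what remains.
With S = false, by the same count on the reduced clause set, 1 assignment works.
Total: 0 + 1 = 1.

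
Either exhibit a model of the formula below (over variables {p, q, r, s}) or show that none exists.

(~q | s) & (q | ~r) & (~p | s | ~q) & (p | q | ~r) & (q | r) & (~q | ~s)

UNSATISFIABLE

Case q = 0:
The clause (~r) is unit, so r = 0.
Now (r) is unsatisfied and unit — conflict.
That branch fails; take q = 1 instead.
The clause (s) is unit, so s = 1.
Now (~s) is unsatisfied and unit — conflict.
Both values of q lead to a conflict.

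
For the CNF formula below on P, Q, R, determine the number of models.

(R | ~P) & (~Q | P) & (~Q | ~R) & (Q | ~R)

There are 2^3 = 8 truth assignments over (P, Q, R).
Split on R. With R = 1, the clauses containing R are satisfied and ~R drops from the rest; 0 of the 2^2 = 4 assignments to the other variables satisfy what remains.
With R = 0, by the same count on the reduced clause set, 1 assignment works.
Total: 0 + 1 = 1.

1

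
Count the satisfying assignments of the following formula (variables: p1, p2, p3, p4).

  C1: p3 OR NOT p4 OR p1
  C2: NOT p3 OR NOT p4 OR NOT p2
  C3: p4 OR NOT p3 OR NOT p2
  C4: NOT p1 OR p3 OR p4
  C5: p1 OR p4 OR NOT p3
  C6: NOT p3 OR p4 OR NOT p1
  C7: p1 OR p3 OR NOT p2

There are 2^4 = 16 truth assignments over (p1, p2, p3, p4).
Check each against the 7 clauses (columns in the order p1, p2, p3, p4):
  F F F F  ✓ satisfies all
  F F F T  ✗ fails (p3 OR NOT p4 OR p1)
  F F T F  ✗ fails (p1 OR p4 OR NOT p3)
  F F T T  ✓ satisfies all
  F T F F  ✗ fails (p1 OR p3 OR NOT p2)
  F T F T  ✗ fails (p3 OR NOT p4 OR p1)
  F T T F  ✗ fails (p4 OR NOT p3 OR NOT p2)
  F T T T  ✗ fails (NOT p3 OR NOT p4 OR NOT p2)
  T F F F  ✗ fails (NOT p1 OR p3 OR p4)
  T F F T  ✓ satisfies all
  T F T F  ✗ fails (NOT p3 OR p4 OR NOT p1)
  T F T T  ✓ satisfies all
  T T F F  ✗ fails (NOT p1 OR p3 OR p4)
  T T F T  ✓ satisfies all
  T T T F  ✗ fails (p4 OR NOT p3 OR NOT p2)
  T T T T  ✗ fails (NOT p3 OR NOT p4 OR NOT p2)
5 of the 16 rows are models.

5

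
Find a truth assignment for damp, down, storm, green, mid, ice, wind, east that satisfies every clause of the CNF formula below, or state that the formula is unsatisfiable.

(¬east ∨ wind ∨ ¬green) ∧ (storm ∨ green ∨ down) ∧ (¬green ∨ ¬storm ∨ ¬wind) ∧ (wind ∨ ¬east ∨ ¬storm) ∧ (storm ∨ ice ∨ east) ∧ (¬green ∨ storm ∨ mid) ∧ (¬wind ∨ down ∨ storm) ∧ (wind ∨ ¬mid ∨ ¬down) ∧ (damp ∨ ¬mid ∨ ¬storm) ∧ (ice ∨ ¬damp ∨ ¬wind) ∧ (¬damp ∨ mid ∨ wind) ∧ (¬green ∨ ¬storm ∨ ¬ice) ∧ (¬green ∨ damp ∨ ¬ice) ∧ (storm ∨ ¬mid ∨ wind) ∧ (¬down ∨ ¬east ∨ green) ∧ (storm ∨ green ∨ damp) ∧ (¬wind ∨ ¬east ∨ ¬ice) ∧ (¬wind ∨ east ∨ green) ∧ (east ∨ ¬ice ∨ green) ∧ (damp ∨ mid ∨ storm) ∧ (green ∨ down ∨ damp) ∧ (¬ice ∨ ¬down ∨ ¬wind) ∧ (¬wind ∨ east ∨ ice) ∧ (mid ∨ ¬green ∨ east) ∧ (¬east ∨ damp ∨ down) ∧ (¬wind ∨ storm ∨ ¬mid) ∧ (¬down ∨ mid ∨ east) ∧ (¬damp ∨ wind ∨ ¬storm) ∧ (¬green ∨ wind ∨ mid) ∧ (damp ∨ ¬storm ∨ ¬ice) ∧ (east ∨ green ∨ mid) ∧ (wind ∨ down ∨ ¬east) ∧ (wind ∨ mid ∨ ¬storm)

UNSATISFIABLE

Suppose east = False.
Suppose storm = True.
Suppose green = False.
The clause (¬wind) is unit, so wind = False.
The clause (¬ice) is unit, so ice = False.
The clause (¬damp) is unit, so damp = False.
The clause (¬mid) is unit, so mid = False.
But (mid) is also a unit clause — contradiction.
So green must be the other value — set green = True.
The clause (¬wind) is unit, so wind = False.
The clause (¬ice) is unit, so ice = False.
The clause (mid) is unit, so mid = True.
The clause (¬down) is unit, so down = False.
The clause (damp) is unit, so damp = True.
But (¬damp) is also a unit clause — contradiction.
Both values of green lead to a conflict.
So storm must be the other value — set storm = False.
The clause (ice) is unit, so ice = True.
The clause (green) is unit, so green = True.
The clause (mid) is unit, so mid = True.
The clause (damp) is unit, so damp = True.
The clause (wind) is unit, so wind = True.
But (¬wind) is also a unit clause — contradiction.
Both values of storm lead to a conflict.
So east must be the other value — set east = True.
Suppose wind = True.
The clause (¬ice) is unit, so ice = False.
The clause (¬damp) is unit, so damp = False.
The clause (down) is unit, so down = True.
The clause (green) is unit, so green = True.
The clause (¬storm) is unit, so storm = False.
The clause (mid) is unit, so mid = True.
But (¬mid) is also a unit clause — contradiction.
So wind must be the other value — set wind = False.
The clause (¬green) is unit, so green = False.
The clause (¬storm) is unit, so storm = False.
The clause (down) is unit, so down = True.
But (¬down) is also a unit clause — contradiction.
Both values of wind lead to a conflict.
Both values of east lead to a conflict.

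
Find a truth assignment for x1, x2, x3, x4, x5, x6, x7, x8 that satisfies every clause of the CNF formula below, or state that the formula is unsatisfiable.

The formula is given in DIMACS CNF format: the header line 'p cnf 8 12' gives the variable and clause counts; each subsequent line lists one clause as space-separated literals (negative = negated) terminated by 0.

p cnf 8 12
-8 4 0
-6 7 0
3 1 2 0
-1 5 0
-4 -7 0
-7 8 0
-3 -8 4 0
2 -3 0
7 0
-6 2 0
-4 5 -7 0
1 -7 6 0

UNSATISFIABLE

(x7) alone gives x7 = True.
(¬x4) alone gives x4 = False.
(¬x8) alone gives x8 = False.
Now (x8) is unsatisfied and unit — conflict.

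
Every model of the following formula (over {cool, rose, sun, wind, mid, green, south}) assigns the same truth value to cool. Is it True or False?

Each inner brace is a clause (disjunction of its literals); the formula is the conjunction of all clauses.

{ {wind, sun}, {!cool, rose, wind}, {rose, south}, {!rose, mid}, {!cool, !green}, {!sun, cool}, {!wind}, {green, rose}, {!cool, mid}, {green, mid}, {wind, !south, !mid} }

Suppose cool = false.
(!sun) alone gives sun = false.
(wind) alone gives wind = true.
But (!wind) is also a unit clause — contradiction.
So every satisfying assignment has cool = True.

True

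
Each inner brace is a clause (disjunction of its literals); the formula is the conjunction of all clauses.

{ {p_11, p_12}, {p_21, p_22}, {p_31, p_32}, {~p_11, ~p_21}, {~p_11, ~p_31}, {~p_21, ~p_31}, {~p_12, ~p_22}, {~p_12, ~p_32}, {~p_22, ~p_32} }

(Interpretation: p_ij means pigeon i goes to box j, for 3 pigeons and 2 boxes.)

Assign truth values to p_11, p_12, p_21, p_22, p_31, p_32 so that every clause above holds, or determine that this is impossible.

Try p_11 = 1.
From the singleton clause (~p_21), p_21 = 0.
From the singleton clause (p_22), p_22 = 1.
From the singleton clause (~p_31), p_31 = 0.
From the singleton clause (p_32), p_32 = 1.
But (~p_32) is also a unit clause — contradiction.
That branch fails; take p_11 = 0 instead.
From the singleton clause (p_12), p_12 = 1.
From the singleton clause (~p_22), p_22 = 0.
From the singleton clause (p_21), p_21 = 1.
From the singleton clause (~p_31), p_31 = 0.
From the singleton clause (p_32), p_32 = 1.
But (~p_32) is also a unit clause — contradiction.
Neither p_11 = 1 nor p_11 = 0 works.

UNSATISFIABLE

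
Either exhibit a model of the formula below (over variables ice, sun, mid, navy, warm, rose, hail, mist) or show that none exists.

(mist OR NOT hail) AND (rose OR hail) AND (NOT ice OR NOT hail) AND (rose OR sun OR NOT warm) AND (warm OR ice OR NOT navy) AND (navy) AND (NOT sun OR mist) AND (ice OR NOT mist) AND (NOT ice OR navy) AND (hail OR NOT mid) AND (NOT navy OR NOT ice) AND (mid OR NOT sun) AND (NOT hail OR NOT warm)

Unit clause (navy) forces navy = true.
Unit clause (NOT ice) forces ice = false.
Unit clause (warm) forces warm = true.
Unit clause (NOT mist) forces mist = false.
Unit clause (NOT hail) forces hail = false.
Unit clause (rose) forces rose = true.
Unit clause (NOT sun) forces sun = false.
Unit clause (NOT mid) forces mid = false.
This assignment satisfies each clause.

ice ↦ false, sun ↦ false, mid ↦ false, navy ↦ true, warm ↦ true, rose ↦ true, hail ↦ false, mist ↦ false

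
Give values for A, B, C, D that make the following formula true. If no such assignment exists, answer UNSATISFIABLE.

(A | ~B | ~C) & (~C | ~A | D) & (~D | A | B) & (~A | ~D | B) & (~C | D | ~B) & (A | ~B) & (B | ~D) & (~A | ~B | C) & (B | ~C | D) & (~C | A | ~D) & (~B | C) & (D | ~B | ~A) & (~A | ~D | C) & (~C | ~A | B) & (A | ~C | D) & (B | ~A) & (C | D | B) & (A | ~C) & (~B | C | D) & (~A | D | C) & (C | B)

A: 1,  B: 1,  C: 1,  D: 1

Try A = 1.
(B) alone gives B = 1.
(C) alone gives C = 1.
(D) alone gives D = 1.
Every clause now holds.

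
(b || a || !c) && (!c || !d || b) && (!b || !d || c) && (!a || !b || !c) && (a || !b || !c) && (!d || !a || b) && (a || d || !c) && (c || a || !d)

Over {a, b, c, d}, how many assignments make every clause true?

There are 2^4 = 16 truth assignments over (a, b, c, d).
Check each against the 8 clauses (columns in the order a, b, c, d):
  F F F F  ✓ satisfies all
  F F F T  ✗ fails (c || a || !d)
  F F T F  ✗ fails (b || a || !c)
  F F T T  ✗ fails (b || a || !c)
  F T F F  ✓ satisfies all
  F T F T  ✗ fails (!b || !d || c)
  F T T F  ✗ fails (a || !b || !c)
  F T T T  ✗ fails (a || !b || !c)
  T F F F  ✓ satisfies all
  T F F T  ✗ fails (!d || !a || b)
  T F T F  ✓ satisfies all
  T F T T  ✗ fails (!c || !d || b)
  T T F F  ✓ satisfies all
  T T F T  ✗ fails (!b || !d || c)
  T T T F  ✗ fails (!a || !b || !c)
  T T T T  ✗ fails (!a || !b || !c)
5 of the 16 rows are models.

5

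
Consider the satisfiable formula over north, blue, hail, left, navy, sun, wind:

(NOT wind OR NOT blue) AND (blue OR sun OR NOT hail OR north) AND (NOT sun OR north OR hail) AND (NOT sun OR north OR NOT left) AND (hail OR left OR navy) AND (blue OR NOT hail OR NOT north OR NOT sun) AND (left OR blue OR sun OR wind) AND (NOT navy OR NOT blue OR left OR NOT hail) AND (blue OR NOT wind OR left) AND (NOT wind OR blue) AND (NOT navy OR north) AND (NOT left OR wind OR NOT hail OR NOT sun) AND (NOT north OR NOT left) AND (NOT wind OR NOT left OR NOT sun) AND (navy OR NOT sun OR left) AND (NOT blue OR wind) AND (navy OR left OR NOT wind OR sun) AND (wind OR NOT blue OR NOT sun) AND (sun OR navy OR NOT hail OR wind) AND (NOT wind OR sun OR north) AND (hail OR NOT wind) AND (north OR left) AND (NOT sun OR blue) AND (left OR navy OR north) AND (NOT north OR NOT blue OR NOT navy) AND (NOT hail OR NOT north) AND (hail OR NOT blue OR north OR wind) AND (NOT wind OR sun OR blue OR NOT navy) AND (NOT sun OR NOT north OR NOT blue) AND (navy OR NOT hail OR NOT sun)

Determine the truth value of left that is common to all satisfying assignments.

True

Suppose left = false.
From the singleton clause (north), north = true.
From the singleton clause (NOT hail), hail = false.
From the singleton clause (navy), navy = true.
From the singleton clause (NOT wind), wind = false.
From the singleton clause (NOT blue), blue = false.
From the singleton clause (sun), sun = true.
But (NOT sun) is also a unit clause — contradiction.
So every satisfying assignment has left = True.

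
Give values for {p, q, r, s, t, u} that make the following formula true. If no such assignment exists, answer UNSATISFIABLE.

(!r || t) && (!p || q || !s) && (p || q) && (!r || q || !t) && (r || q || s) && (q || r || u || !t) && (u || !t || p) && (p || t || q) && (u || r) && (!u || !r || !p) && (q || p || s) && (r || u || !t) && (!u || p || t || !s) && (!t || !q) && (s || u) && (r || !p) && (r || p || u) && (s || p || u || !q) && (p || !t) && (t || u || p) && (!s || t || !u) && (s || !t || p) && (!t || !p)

Suppose r = false.
(u) alone gives u = true.
(!p) alone gives p = false.
(q) alone gives q = true.
(!t) alone gives t = false.
(!s) alone gives s = false.
Every clause now holds.

p: false; q: true; r: false; s: false; t: false; u: true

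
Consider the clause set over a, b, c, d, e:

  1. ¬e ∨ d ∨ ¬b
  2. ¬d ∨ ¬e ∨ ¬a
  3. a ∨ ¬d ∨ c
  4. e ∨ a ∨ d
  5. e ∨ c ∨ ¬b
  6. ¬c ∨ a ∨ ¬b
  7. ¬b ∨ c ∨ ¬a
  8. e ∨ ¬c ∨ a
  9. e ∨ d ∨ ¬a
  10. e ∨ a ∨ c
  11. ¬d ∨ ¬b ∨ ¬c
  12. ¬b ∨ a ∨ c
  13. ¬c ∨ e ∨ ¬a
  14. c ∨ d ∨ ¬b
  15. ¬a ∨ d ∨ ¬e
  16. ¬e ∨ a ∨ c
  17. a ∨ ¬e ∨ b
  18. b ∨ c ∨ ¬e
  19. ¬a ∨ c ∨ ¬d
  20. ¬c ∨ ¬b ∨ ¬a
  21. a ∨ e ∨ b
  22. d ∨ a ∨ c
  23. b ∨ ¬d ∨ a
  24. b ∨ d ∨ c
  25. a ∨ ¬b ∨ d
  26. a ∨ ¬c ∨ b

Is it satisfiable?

Branch on e: set e = False.
Branch on a: set a = True.
The clause (d) is unit, so d = True.
The clause (¬c) is unit, so c = False.
Now (c) is unsatisfied and unit — conflict.
Backtrack on a: now try a = False.
The clause (d) is unit, so d = True.
The clause (c) is unit, so c = True.
Now (¬c) is unsatisfied and unit — conflict.
Both values of a lead to a conflict.
Backtrack on e: now try e = True.
Branch on d: set d = True.
The clause (¬a) is unit, so a = False.
The clause (c) is unit, so c = True.
The clause (¬b) is unit, so b = False.
Now (b) is unsatisfied and unit — conflict.
Backtrack on d: now try d = False.
The clause (¬b) is unit, so b = False.
The clause (¬a) is unit, so a = False.
Now (a) is unsatisfied and unit — conflict.
Both values of d lead to a conflict.
Both values of e lead to a conflict.
No assignment satisfies every clause.

No, unsatisfiable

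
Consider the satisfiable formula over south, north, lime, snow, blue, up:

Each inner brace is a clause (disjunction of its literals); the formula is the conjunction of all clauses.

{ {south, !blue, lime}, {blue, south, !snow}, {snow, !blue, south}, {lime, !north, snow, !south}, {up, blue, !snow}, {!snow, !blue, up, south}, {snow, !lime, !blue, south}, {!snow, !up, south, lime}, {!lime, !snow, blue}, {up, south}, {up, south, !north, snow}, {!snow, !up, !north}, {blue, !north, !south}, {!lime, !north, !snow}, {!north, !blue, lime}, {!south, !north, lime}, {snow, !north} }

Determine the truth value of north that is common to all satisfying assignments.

False

Suppose north = true.
Unit clause (snow) forces snow = true.
Unit clause (!up) forces up = false.
Unit clause (blue) forces blue = true.
Unit clause (south) forces south = true.
Unit clause (!lime) forces lime = false.
Now (lime) is unsatisfied and unit — conflict.
So every satisfying assignment has north = False.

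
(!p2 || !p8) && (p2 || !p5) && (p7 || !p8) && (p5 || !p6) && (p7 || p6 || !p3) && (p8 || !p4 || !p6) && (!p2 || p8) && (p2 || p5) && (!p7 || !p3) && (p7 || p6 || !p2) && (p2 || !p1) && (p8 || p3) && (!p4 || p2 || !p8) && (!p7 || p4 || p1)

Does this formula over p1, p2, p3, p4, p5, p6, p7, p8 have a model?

Case p2 = false:
Unit clause (!p5) forces p5 = false.
But (p5) is also a unit clause — contradiction.
Undo p2 and try p2 = true.
Unit clause (!p8) forces p8 = false.
But (p8) is also a unit clause — contradiction.
Either choice for p2 ends in contradiction.
No assignment satisfies every clause.

No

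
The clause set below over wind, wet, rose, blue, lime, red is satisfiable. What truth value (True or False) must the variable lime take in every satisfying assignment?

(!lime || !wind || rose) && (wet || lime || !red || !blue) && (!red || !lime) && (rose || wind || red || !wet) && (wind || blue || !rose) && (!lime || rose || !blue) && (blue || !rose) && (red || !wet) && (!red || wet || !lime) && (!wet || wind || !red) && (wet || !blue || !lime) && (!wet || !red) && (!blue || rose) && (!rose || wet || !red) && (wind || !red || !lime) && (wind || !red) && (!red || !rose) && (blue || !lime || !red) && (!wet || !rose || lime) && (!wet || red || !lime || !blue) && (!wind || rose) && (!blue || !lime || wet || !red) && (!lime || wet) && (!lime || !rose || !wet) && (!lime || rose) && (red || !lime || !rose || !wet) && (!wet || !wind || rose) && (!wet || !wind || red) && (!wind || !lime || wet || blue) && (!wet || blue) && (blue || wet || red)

False

Suppose lime = true.
(!red) alone gives red = false.
(!wet) alone gives wet = false.
But (wet) is also a unit clause — contradiction.
So every satisfying assignment has lime = False.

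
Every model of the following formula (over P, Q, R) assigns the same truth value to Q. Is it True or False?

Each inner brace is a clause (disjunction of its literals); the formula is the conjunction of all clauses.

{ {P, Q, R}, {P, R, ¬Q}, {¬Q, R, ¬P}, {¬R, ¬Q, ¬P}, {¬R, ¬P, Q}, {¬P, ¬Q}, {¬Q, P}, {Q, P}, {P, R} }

Suppose Q = True.
Unit clause (¬P) forces P = False.
But (P) is also a unit clause — contradiction.
So every satisfying assignment has Q = False.

False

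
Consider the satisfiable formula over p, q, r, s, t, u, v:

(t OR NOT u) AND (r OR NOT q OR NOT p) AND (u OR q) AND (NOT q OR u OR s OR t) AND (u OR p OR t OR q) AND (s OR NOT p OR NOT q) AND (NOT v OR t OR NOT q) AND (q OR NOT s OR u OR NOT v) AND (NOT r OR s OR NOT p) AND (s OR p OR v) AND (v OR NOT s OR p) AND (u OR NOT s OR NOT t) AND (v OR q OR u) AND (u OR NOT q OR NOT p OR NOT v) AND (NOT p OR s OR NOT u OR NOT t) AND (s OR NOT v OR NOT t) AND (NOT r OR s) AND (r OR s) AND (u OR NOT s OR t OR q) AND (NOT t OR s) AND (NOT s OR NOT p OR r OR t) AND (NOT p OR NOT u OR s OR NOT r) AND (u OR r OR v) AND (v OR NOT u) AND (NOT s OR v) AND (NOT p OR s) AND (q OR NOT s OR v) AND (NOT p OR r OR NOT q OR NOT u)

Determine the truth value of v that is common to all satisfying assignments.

True

Suppose v = false.
Unit clause (NOT u) forces u = false.
Unit clause (q) forces q = true.
Unit clause (r) forces r = true.
Unit clause (s) forces s = true.
That conflicts with the unit clause (NOT s).
So every satisfying assignment has v = True.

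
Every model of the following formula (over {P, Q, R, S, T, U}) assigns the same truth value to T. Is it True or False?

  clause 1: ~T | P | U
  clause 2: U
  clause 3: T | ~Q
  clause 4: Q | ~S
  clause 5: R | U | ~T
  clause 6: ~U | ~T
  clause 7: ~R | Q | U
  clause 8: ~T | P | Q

Suppose T = 1.
Unit clause (U) forces U = 1.
Now (~U) is unsatisfied and unit — conflict.
So every satisfying assignment has T = False.

False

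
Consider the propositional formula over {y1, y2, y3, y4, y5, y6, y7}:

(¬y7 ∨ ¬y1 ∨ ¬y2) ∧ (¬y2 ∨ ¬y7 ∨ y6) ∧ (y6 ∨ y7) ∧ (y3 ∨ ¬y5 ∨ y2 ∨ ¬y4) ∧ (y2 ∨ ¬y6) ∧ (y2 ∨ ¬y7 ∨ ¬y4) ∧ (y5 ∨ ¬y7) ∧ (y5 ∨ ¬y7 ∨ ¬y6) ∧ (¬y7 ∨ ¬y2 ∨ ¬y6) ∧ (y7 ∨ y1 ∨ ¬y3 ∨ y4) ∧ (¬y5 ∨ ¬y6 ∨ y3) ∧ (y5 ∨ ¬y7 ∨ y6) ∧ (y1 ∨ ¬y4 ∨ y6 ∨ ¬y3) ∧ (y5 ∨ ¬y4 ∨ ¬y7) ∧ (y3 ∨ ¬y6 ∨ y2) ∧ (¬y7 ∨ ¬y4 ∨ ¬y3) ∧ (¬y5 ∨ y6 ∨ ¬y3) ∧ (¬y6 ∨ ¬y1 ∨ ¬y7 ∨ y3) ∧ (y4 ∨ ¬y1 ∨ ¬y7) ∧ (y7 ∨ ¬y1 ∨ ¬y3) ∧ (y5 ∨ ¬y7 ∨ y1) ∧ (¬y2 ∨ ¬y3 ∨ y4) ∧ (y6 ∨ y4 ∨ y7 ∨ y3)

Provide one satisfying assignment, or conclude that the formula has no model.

y1=False, y2=True, y3=True, y4=True, y5=False, y6=True, y7=False

Suppose y6 = True.
From the singleton clause (y2), y2 = True.
From the singleton clause (¬y7), y7 = False.
Suppose y5 = False.
Suppose y1 = False.
Suppose y3 = True.
From the singleton clause (y4), y4 = True.
This assignment satisfies each clause.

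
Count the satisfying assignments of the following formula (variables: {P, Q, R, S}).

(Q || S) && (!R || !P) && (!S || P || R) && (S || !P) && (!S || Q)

4

There are 2^4 = 16 truth assignments over (P, Q, R, S).
Check each against the 5 clauses (columns in the order P, Q, R, S):
  F F F F  ✗ fails (Q || S)
  F F F T  ✗ fails (!S || P || R)
  F F T F  ✗ fails (Q || S)
  F F T T  ✗ fails (!S || Q)
  F T F F  ✓ satisfies all
  F T F T  ✗ fails (!S || P || R)
  F T T F  ✓ satisfies all
  F T T T  ✓ satisfies all
  T F F F  ✗ fails (Q || S)
  T F F T  ✗ fails (!S || Q)
  T F T F  ✗ fails (Q || S)
  T F T T  ✗ fails (!R || !P)
  T T F F  ✗ fails (S || !P)
  T T F T  ✓ satisfies all
  T T T F  ✗ fails (!R || !P)
  T T T T  ✗ fails (!R || !P)
4 of the 16 rows are models.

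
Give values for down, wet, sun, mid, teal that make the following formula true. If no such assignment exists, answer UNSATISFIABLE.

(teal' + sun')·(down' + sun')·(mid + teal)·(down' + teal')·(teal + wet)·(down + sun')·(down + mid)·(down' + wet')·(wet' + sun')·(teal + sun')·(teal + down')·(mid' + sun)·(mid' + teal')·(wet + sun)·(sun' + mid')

UNSATISFIABLE

Case teal = 0:
(mid) alone gives mid = 1.
(wet) alone gives wet = 1.
(down') alone gives down = 0.
(sun') alone gives sun = 0.
But (sun) is also a unit clause — contradiction.
So teal must be the other value — set teal = 1.
(sun') alone gives sun = 0.
(down') alone gives down = 0.
(mid) alone gives mid = 1.
But (mid') is also a unit clause — contradiction.
Both values of teal lead to a conflict.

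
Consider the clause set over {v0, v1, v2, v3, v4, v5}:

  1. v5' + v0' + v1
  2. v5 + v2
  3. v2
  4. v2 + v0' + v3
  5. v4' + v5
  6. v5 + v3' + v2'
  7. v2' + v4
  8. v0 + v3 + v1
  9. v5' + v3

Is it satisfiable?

From the singleton clause (v2), v2 = 1.
From the singleton clause (v4), v4 = 1.
From the singleton clause (v5), v5 = 1.
From the singleton clause (v3), v3 = 1.
Suppose v0 = 0.
No clause remains; v1 is free.
A satisfying assignment: v0: 0, v1: 0, v2: 1, v3: 1, v4: 1, v5: 1.

Yes, satisfiable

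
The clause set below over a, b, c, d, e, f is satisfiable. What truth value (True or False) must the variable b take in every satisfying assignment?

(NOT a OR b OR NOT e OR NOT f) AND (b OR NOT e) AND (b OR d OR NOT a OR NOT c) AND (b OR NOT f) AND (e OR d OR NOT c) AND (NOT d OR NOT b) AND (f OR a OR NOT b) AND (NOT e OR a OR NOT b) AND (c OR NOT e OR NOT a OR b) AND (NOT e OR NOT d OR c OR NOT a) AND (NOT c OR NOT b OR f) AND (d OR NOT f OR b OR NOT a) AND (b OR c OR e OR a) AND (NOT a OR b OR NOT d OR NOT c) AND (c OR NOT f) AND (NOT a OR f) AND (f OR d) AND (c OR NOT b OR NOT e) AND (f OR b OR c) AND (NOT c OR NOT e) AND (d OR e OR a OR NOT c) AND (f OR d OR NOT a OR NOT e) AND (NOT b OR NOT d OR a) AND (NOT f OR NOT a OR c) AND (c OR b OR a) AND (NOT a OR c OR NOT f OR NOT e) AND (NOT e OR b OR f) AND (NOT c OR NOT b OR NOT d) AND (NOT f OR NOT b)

Suppose b = true.
Unit clause (NOT d) forces d = false.
Unit clause (f) forces f = true.
But (NOT f) is also a unit clause — contradiction.
So every satisfying assignment has b = False.

False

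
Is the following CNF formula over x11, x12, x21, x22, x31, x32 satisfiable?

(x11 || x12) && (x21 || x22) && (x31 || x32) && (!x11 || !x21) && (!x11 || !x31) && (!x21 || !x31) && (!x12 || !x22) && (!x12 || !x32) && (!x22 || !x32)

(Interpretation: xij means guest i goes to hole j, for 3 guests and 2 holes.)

Case x11 = true:
The clause (!x21) is unit, so x21 = false.
The clause (x22) is unit, so x22 = true.
The clause (!x31) is unit, so x31 = false.
The clause (x32) is unit, so x32 = true.
But (!x32) is also a unit clause — contradiction.
So x11 must be the other value — set x11 = false.
The clause (x12) is unit, so x12 = true.
The clause (!x22) is unit, so x22 = false.
The clause (x21) is unit, so x21 = true.
The clause (!x31) is unit, so x31 = false.
The clause (x32) is unit, so x32 = true.
But (!x32) is also a unit clause — contradiction.
Neither x11 = true nor x11 = false works.
No assignment satisfies every clause.

Unsatisfiable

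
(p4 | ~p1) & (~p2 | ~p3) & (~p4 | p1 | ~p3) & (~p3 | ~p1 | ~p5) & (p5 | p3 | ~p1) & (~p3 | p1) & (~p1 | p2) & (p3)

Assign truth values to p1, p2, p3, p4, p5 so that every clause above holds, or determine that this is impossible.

UNSATISFIABLE

Unit clause (p3) forces p3 = 1.
Unit clause (~p2) forces p2 = 0.
Unit clause (p1) forces p1 = 1.
That conflicts with the unit clause (~p1).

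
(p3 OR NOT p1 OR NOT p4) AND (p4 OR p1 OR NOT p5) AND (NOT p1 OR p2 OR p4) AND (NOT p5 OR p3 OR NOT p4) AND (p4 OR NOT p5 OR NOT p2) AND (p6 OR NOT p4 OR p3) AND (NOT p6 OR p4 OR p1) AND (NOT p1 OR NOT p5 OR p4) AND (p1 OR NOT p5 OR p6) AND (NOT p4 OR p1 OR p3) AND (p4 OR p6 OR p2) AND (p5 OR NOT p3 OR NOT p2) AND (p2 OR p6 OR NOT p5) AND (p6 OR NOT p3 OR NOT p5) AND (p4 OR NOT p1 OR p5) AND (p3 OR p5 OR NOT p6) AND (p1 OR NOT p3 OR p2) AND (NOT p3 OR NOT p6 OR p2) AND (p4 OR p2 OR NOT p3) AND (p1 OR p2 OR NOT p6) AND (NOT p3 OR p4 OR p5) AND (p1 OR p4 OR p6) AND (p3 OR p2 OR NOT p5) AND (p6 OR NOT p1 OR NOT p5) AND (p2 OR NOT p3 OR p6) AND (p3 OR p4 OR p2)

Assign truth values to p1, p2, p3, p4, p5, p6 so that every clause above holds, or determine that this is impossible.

Case p3 = true:
Case p5 = true:
From the singleton clause (p6), p6 = true.
From the singleton clause (p2), p2 = true.
From the singleton clause (p4), p4 = true.
Every clause is now satisfied; p1 is unconstrained.

p1: false,  p2: true,  p3: true,  p4: true,  p5: true,  p6: true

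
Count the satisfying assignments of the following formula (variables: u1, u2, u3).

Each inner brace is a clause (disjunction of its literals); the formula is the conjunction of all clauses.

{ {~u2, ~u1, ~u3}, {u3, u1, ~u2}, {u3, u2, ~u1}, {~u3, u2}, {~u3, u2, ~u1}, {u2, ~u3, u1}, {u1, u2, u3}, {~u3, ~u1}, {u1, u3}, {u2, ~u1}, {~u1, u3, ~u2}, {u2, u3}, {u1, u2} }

There are 2^3 = 8 truth assignments over (u1, u2, u3).
Check each against the 13 clauses (columns in the order u1, u2, u3):
  F F F  ✗ fails (u1 | u2 | u3)
  F F T  ✗ fails (~u3 | u2)
  F T F  ✗ fails (u3 | u1 | ~u2)
  F T T  ✓ satisfies all
  T F F  ✗ fails (u3 | u2 | ~u1)
  T F T  ✗ fails (~u3 | u2)
  T T F  ✗ fails (~u1 | u3 | ~u2)
  T T T  ✗ fails (~u2 | ~u1 | ~u3)
1 of the 8 rows is a model.

1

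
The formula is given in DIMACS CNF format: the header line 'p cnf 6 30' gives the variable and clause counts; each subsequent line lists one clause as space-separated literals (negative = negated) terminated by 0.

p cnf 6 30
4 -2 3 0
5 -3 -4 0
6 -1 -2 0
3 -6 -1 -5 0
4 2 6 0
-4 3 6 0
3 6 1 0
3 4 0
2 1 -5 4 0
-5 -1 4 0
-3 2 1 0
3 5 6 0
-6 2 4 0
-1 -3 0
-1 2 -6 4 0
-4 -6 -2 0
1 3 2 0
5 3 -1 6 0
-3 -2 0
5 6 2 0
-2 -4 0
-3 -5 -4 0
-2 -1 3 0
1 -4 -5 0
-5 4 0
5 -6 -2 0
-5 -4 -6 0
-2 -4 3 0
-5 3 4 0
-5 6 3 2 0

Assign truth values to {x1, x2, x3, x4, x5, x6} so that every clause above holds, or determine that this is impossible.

Branch on x3: set x3 = False.
(x4) alone gives x4 = True.
(x6) alone gives x6 = True.
(¬x2) alone gives x2 = False.
(x1) alone gives x1 = True.
(¬x5) alone gives x5 = False.
This assignment satisfies each clause.

x1 ↦ True; x2 ↦ False; x3 ↦ False; x4 ↦ True; x5 ↦ False; x6 ↦ True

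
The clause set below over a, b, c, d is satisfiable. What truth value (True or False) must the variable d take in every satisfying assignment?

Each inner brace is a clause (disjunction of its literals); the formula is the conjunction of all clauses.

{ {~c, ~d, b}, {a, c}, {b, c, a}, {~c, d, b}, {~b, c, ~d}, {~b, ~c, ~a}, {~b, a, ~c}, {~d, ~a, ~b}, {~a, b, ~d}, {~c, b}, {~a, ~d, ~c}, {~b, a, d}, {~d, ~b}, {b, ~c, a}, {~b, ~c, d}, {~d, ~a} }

False

Suppose d = 1.
Unit clause (~b) forces b = 0.
Unit clause (~c) forces c = 0.
Unit clause (a) forces a = 1.
But (~a) is also a unit clause — contradiction.
So every satisfying assignment has d = False.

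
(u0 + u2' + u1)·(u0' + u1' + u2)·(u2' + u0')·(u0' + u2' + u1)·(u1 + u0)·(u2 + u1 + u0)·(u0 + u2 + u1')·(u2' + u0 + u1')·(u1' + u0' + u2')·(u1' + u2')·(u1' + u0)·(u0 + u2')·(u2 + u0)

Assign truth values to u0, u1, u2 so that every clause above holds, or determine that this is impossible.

Branch on u2: set u2 = 0.
Unit clause (u0) forces u0 = 1.
Unit clause (u1') forces u1 = 0.
All clauses are satisfied.

u0: 1, u1: 0, u2: 0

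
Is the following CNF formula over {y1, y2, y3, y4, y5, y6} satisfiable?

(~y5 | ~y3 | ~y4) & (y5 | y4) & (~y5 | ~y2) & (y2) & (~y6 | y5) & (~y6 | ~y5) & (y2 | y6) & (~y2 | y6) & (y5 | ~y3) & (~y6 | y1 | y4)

(y2) alone gives y2 = 1.
(~y5) alone gives y5 = 0.
(y4) alone gives y4 = 1.
(~y6) alone gives y6 = 0.
But (y6) is also a unit clause — contradiction.
No assignment satisfies every clause.

No, unsatisfiable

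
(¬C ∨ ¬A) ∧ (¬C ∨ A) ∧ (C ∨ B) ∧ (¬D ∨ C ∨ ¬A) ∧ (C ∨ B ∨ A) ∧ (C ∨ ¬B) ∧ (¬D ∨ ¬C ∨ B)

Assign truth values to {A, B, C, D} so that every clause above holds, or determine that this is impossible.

UNSATISFIABLE

Case C = False:
Unit clause (B) forces B = True.
Now (¬B) is unsatisfied and unit — conflict.
That branch fails; take C = True instead.
Unit clause (¬A) forces A = False.
Now (A) is unsatisfied and unit — conflict.
Either choice for C ends in contradiction.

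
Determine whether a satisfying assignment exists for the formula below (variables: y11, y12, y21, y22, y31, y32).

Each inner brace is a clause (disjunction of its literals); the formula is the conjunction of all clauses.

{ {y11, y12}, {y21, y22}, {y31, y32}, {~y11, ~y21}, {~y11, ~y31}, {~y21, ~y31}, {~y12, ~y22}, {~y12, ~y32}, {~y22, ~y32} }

Suppose y11 = 1.
The clause (~y21) is unit, so y21 = 0.
The clause (y22) is unit, so y22 = 1.
The clause (~y31) is unit, so y31 = 0.
The clause (y32) is unit, so y32 = 1.
Now (~y32) is unsatisfied and unit — conflict.
That branch fails; take y11 = 0 instead.
The clause (y12) is unit, so y12 = 1.
The clause (~y22) is unit, so y22 = 0.
The clause (y21) is unit, so y21 = 1.
The clause (~y31) is unit, so y31 = 0.
The clause (y32) is unit, so y32 = 1.
Now (~y32) is unsatisfied and unit — conflict.
Either choice for y11 ends in contradiction.
No assignment satisfies every clause.

No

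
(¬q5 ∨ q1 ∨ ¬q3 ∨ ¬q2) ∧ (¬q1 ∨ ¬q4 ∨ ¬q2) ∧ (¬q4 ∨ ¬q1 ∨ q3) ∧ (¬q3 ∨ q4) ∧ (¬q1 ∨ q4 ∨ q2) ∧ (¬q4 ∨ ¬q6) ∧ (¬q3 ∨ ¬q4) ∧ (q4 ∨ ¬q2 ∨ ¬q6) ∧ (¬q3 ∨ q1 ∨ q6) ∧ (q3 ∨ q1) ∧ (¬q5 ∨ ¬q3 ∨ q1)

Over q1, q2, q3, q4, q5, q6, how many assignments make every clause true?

There are 2^6 = 64 truth assignments over (q1, q2, q3, q4, q5, q6).
Split on q4. With q4 = True, the clauses containing q4 are satisfied and ¬q4 drops from the rest; 0 of the 2^5 = 32 assignments to the other variables satisfy what remains.
With q4 = False, by the same count on the reduced clause set, 2 assignments work.
Total: 0 + 2 = 2.

2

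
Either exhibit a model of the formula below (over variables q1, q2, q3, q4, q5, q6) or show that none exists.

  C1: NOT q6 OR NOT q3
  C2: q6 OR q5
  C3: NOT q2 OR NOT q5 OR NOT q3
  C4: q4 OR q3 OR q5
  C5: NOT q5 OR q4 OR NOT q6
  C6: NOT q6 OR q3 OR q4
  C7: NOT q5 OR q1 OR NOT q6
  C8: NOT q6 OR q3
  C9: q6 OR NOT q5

UNSATISFIABLE

Branch on q6: set q6 = false.
(q5) alone gives q5 = true.
But (NOT q5) is also a unit clause — contradiction.
Undo q6 and try q6 = true.
(NOT q3) alone gives q3 = false.
But (q3) is also a unit clause — contradiction.
Neither q6 = true nor q6 = false works.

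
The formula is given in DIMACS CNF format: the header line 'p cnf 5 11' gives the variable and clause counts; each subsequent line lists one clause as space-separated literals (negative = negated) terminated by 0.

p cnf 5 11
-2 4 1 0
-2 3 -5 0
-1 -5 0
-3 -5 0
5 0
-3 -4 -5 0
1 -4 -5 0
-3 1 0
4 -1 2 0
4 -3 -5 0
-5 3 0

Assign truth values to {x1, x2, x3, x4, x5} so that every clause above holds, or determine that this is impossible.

From the singleton clause (x5), x5 = True.
From the singleton clause (¬x1), x1 = False.
From the singleton clause (¬x3), x3 = False.
Now (x3) is unsatisfied and unit — conflict.

UNSATISFIABLE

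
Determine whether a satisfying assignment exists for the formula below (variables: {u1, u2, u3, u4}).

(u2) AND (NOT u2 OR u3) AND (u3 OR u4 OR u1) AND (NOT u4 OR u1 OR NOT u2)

Yes, satisfiable

(u2) alone gives u2 = true.
(u3) alone gives u3 = true.
Case u4 = false:
Every clause is now satisfied; u1 is unconstrained.
A satisfying assignment: u1: false, u2: true, u3: true, u4: false.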